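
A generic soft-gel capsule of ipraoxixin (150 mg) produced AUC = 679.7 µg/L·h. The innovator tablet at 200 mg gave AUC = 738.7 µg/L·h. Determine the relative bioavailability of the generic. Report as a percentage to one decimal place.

F_rel = 122.7%

F_rel = (AUC_test/D_test) / (AUC_ref/D_ref)
      = (679.7/150) / (738.7/200)
      = 4.53133 / 3.6935 = 1.2268 = 122.68%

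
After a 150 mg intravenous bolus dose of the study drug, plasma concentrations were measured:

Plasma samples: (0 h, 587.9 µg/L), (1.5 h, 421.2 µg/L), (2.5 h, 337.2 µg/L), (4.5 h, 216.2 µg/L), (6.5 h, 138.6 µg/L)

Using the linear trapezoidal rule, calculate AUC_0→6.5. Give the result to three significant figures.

AUC = 2040 µg/L·h

Trapezoidal AUC_0→6.5:
  [0→1.5]: (587.9+421.2)/2 × 1.5 = 756.825
  [1.5→2.5]: (421.2+337.2)/2 × 1 = 379.2
  [2.5→4.5]: (337.2+216.2)/2 × 2 = 553.4
  [4.5→6.5]: (216.2+138.6)/2 × 2 = 354.8
  Sum = 2044.225 µg/L·h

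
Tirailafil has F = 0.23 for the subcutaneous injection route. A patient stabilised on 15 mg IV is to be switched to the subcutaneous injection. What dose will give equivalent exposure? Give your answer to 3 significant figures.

D_subcutaneous = 65.2 mg

For equal systemic exposure: F × D_ev = D_iv
D_ev = D_iv / F = 15 / 0.23 = 65.2174 mg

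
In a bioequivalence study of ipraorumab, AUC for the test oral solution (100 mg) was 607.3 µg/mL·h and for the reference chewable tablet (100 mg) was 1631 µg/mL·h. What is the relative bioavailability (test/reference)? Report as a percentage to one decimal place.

F_rel = (AUC_test/D_test) / (AUC_ref/D_ref)
      = (607.3/100) / (1631/100)
      = 6.073 / 16.31 = 0.3723 = 37.23%

F_rel = 37.2%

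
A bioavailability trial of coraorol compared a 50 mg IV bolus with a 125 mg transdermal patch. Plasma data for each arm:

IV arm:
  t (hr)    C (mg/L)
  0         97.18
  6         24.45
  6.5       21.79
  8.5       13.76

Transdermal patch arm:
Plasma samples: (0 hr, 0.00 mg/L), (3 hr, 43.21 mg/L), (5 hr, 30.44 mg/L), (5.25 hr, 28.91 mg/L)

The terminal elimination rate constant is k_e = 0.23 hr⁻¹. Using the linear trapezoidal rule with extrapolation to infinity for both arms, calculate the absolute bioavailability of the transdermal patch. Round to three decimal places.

F = 0.230

Trapezoidal AUC_0→8.5 (IV):
  [0→6]: (97.18+24.45)/2 × 6 = 364.89
  [6→6.5]: (24.45+21.79)/2 × 0.5 = 11.56
  [6.5→8.5]: (21.79+13.76)/2 × 2 = 35.55
  Sum = 412.0 mg/L·hr
IV tail: 13.76/0.23 = 59.826; AUC_iv,0→∞ = 412.0 + 59.826 = 471.826 mg/L·hr
Trapezoidal AUC_0→5.25 (transdermal patch):
  [0→3]: (0.00+43.21)/2 × 3 = 64.815
  [3→5]: (43.21+30.44)/2 × 2 = 73.65
  [5→5.25]: (30.44+28.91)/2 × 0.25 = 7.41875
  Sum = 145.88375 mg/L·hr
transdermal patch tail: 28.91/0.23 = 125.696; AUC_ev,0→∞ = 145.88375 + 125.696 = 271.57975 mg/L·hr
F = (AUC_ev/D_ev)/(AUC_iv/D_iv) = (271.57975/125)/(471.826/50) = 2.172638/9.43652 = 0.2302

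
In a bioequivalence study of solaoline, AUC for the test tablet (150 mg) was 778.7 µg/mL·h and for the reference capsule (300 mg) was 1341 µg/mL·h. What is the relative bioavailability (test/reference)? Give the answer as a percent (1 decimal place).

F_rel = (AUC_test/D_test) / (AUC_ref/D_ref)
      = (778.7/150) / (1341/300)
      = 5.19133 / 4.47 = 1.1614 = 116.14%

F_rel = 116.1%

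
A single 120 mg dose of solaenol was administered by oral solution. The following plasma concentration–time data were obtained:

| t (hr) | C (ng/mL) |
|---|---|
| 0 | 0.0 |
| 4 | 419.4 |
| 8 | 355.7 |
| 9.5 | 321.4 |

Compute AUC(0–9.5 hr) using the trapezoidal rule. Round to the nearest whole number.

Trapezoidal AUC_0→9.5:
  [0→4]: (0.0+419.4)/2 × 4 = 838.8
  [4→8]: (419.4+355.7)/2 × 4 = 1550.2
  [8→9.5]: (355.7+321.4)/2 × 1.5 = 507.825
  Sum = 2896.825 ng/mL·hr

AUC = 2897 ng/mL·hr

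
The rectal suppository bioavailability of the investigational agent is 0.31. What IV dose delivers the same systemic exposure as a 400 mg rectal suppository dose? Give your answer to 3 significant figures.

D_iv = 124 mg

Systemic exposure from an extravascular dose = F × D_ev, so the equivalent IV dose is F × D_ev.
D_iv = F × D_ev = 0.31 × 400 = 124 mg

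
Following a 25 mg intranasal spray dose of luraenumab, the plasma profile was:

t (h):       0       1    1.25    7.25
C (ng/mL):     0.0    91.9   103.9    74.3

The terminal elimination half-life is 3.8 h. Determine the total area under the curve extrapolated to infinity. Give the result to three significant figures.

AUC = 1010 ng/mL·h

Trapezoidal AUC_0→7.25:
  [0→1]: (0.0+91.9)/2 × 1 = 45.95
  [1→1.25]: (91.9+103.9)/2 × 0.25 = 24.475
  [1.25→7.25]: (103.9+74.3)/2 × 6 = 534.6
  Sum = 605.025 ng/mL·h
k_e = ln2 / t½ = 0.693147 / 3.8 = 0.1824 h^-1
Extrapolated tail: C_last / k_e = 74.3 / 0.1824 = 407.346
AUC_0→∞ = 605.025 + 407.346 = 1012.371 ng/mL·h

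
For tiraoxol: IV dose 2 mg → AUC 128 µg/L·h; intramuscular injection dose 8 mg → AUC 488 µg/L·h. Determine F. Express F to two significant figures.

F = 0.95

F = (AUC_ev / D_ev) / (AUC_iv / D_iv)
  = (488/8) / (128/2)
  = 61 / 64 = 0.9531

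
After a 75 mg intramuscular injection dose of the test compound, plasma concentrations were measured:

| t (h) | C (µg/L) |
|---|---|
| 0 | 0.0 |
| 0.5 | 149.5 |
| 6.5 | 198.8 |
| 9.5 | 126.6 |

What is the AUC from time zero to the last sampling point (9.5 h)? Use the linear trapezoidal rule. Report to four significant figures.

Trapezoidal AUC_0→9.5:
  [0→0.5]: (0.0+149.5)/2 × 0.5 = 37.375
  [0.5→6.5]: (149.5+198.8)/2 × 6 = 1044.9
  [6.5→9.5]: (198.8+126.6)/2 × 3 = 488.1
  Sum = 1570.375 µg/L·h

AUC = 1570 µg/L·h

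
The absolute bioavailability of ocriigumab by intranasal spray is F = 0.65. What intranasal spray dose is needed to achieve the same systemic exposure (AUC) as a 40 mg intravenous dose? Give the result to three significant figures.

D_intranasal = 61.5 mg

For equal systemic exposure: F × D_ev = D_iv
D_ev = D_iv / F = 40 / 0.65 = 61.5385 mg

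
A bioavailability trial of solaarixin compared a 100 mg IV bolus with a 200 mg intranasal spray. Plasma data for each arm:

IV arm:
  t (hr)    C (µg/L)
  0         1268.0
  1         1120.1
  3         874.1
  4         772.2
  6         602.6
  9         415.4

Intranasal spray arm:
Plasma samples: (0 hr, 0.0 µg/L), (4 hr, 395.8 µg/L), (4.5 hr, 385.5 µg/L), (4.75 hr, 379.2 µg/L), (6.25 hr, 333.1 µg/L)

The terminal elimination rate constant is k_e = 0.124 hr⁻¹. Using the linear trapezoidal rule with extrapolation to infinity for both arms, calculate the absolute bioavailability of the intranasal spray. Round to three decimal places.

F = 0.210

Trapezoidal AUC_0→9 (IV):
  [0→1]: (1268.0+1120.1)/2 × 1 = 1194.05
  [1→3]: (1120.1+874.1)/2 × 2 = 1994.2
  [3→4]: (874.1+772.2)/2 × 1 = 823.15
  [4→6]: (772.2+602.6)/2 × 2 = 1374.8
  [6→9]: (602.6+415.4)/2 × 3 = 1527.0
  Sum = 6913.2 µg/L·hr
IV tail: 415.4/0.124 = 3350.000; AUC_iv,0→∞ = 6913.2 + 3350.000 = 10263.2 µg/L·hr
Trapezoidal AUC_0→6.25 (intranasal spray):
  [0→4]: (0.0+395.8)/2 × 4 = 791.6
  [4→4.5]: (395.8+385.5)/2 × 0.5 = 195.325
  [4.5→4.75]: (385.5+379.2)/2 × 0.25 = 95.5875
  [4.75→6.25]: (379.2+333.1)/2 × 1.5 = 534.225
  Sum = 1616.7375 µg/L·hr
intranasal spray tail: 333.1/0.124 = 2686.290; AUC_ev,0→∞ = 1616.7375 + 2686.290 = 4303.0275 µg/L·hr
F = (AUC_ev/D_ev)/(AUC_iv/D_iv) = (4303.0275/200)/(10263.2/100) = 21.5151/102.632 = 0.2096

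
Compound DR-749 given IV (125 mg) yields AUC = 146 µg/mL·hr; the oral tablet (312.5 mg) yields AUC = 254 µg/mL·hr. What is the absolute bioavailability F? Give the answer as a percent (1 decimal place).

F = (AUC_ev / D_ev) / (AUC_iv / D_iv)
  = (254/312.5) / (146/125)
  = 0.8128 / 1.168 = 0.6959
  = 69.59%

F = 69.6%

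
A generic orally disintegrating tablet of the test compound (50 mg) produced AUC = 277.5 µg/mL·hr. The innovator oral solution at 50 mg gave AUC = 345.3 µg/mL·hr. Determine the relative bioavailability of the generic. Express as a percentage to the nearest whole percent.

F_rel = (AUC_test/D_test) / (AUC_ref/D_ref)
      = (277.5/50) / (345.3/50)
      = 5.55 / 6.906 = 0.8036 = 80.36%

F_rel = 80%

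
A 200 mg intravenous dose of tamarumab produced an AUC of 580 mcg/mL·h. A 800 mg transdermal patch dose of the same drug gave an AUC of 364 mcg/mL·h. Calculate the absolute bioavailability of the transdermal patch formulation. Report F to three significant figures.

F = 0.157

F = (AUC_ev / D_ev) / (AUC_iv / D_iv)
  = (364/800) / (580/200)
  = 0.455 / 2.9 = 0.1569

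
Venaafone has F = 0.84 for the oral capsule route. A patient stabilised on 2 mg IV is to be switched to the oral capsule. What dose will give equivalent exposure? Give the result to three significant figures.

For equal systemic exposure: F × D_ev = D_iv
D_ev = D_iv / F = 2 / 0.84 = 2.38095 mg

D_oral = 2.38 mg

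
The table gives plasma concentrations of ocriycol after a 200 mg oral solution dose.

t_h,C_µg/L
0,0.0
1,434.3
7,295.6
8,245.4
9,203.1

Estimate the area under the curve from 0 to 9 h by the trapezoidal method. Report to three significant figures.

AUC = 2900 µg/L·h

Trapezoidal AUC_0→9:
  [0→1]: (0.0+434.3)/2 × 1 = 217.15
  [1→7]: (434.3+295.6)/2 × 6 = 2189.7
  [7→8]: (295.6+245.4)/2 × 1 = 270.5
  [8→9]: (245.4+203.1)/2 × 1 = 224.25
  Sum = 2901.6 µg/L·h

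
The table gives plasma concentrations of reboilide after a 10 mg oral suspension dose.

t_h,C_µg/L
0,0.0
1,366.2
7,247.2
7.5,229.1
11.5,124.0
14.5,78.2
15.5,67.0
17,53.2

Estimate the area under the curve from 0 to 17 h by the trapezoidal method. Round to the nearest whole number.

AUC = 3315 µg/L·h

Trapezoidal AUC_0→17:
  [0→1]: (0.0+366.2)/2 × 1 = 183.1
  [1→7]: (366.2+247.2)/2 × 6 = 1840.2
  [7→7.5]: (247.2+229.1)/2 × 0.5 = 119.075
  [7.5→11.5]: (229.1+124.0)/2 × 4 = 706.2
  [11.5→14.5]: (124.0+78.2)/2 × 3 = 303.3
  [14.5→15.5]: (78.2+67.0)/2 × 1 = 72.6
  [15.5→17]: (67.0+53.2)/2 × 1.5 = 90.15
  Sum = 3314.625 µg/L·h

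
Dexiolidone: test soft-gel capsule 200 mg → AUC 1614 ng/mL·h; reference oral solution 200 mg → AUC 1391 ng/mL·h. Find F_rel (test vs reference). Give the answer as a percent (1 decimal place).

F_rel = 116.0%

F_rel = (AUC_test/D_test) / (AUC_ref/D_ref)
      = (1614/200) / (1391/200)
      = 8.07 / 6.955 = 1.1603 = 116.03%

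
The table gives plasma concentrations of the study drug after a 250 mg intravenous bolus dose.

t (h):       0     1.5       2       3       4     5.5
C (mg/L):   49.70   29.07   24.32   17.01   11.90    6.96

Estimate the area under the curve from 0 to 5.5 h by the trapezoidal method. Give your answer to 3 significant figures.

AUC = 122 mg/L·h

Trapezoidal AUC_0→5.5:
  [0→1.5]: (49.70+29.07)/2 × 1.5 = 59.0775
  [1.5→2]: (29.07+24.32)/2 × 0.5 = 13.3475
  [2→3]: (24.32+17.01)/2 × 1 = 20.665
  [3→4]: (17.01+11.90)/2 × 1 = 14.455
  [4→5.5]: (11.90+6.96)/2 × 1.5 = 14.145
  Sum = 121.69 mg/L·h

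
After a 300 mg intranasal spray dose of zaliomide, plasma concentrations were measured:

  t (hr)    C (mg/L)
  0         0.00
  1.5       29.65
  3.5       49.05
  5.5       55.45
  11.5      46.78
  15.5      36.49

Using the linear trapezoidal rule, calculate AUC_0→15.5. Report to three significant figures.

Trapezoidal AUC_0→15.5:
  [0→1.5]: (0.00+29.65)/2 × 1.5 = 22.2375
  [1.5→3.5]: (29.65+49.05)/2 × 2 = 78.7
  [3.5→5.5]: (49.05+55.45)/2 × 2 = 104.5
  [5.5→11.5]: (55.45+46.78)/2 × 6 = 306.69
  [11.5→15.5]: (46.78+36.49)/2 × 4 = 166.54
  Sum = 678.6675 mg/L·hr

AUC = 679 mg/L·hr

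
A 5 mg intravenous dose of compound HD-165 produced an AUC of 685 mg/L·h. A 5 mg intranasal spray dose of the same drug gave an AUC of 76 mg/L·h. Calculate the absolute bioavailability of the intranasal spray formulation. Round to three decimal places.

F = (AUC_ev / D_ev) / (AUC_iv / D_iv)
  = (76/5) / (685/5)
  = 15.2 / 137 = 0.1109

F = 0.111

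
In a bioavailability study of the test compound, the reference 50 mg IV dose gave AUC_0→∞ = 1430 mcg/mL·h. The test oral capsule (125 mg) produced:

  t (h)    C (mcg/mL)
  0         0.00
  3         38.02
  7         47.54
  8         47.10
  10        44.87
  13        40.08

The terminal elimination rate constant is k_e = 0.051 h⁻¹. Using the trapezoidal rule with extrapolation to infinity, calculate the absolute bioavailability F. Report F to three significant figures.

Trapezoidal AUC_0→13 (oral capsule):
  [0→3]: (0.00+38.02)/2 × 3 = 57.03
  [3→7]: (38.02+47.54)/2 × 4 = 171.12
  [7→8]: (47.54+47.10)/2 × 1 = 47.32
  [8→10]: (47.10+44.87)/2 × 2 = 91.97
  [10→13]: (44.87+40.08)/2 × 3 = 127.425
  Sum = 494.865 mcg/mL·h
Tail: C_last/k_e = 40.08/0.051 = 785.882
AUC_0→∞ (oral capsule) = 494.865 + 785.882 = 1280.747 mcg/mL·h
F = (AUC_ev/D_ev)/(AUC_iv/D_iv) = (1280.747/125)/(1430/50) = 10.245976/28.6 = 0.3583

F = 0.358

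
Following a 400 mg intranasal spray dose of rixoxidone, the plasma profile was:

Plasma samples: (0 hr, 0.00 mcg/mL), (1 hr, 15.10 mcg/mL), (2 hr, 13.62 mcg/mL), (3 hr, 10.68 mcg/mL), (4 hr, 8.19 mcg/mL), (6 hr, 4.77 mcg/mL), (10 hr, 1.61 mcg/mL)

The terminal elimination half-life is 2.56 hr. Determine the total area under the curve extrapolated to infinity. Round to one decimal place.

AUC = 75.2 mcg/mL·hr

Trapezoidal AUC_0→10:
  [0→1]: (0.00+15.10)/2 × 1 = 7.55
  [1→2]: (15.10+13.62)/2 × 1 = 14.36
  [2→3]: (13.62+10.68)/2 × 1 = 12.15
  [3→4]: (10.68+8.19)/2 × 1 = 9.435
  [4→6]: (8.19+4.77)/2 × 2 = 12.96
  [6→10]: (4.77+1.61)/2 × 4 = 12.76
  Sum = 69.215 mcg/mL·hr
k_e = ln2 / t½ = 0.693147 / 2.56 = 0.2708 hr^-1
Extrapolated tail: C_last / k_e = 1.61 / 0.2708 = 5.945
AUC_0→∞ = 69.215 + 5.945 = 75.16 mcg/mL·hr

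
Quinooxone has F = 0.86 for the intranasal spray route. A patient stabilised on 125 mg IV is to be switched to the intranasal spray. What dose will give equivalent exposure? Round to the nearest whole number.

D_intranasal = 145 mg

For equal systemic exposure: F × D_ev = D_iv
D_ev = D_iv / F = 125 / 0.86 = 145.349 mg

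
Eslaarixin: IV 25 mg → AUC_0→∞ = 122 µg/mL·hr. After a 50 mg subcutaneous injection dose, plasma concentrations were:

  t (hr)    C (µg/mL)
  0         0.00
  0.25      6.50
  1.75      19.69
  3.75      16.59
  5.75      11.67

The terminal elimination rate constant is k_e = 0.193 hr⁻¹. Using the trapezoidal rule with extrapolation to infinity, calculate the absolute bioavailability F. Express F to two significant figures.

Trapezoidal AUC_0→5.75 (subcutaneous injection):
  [0→0.25]: (0.00+6.50)/2 × 0.25 = 0.8125
  [0.25→1.75]: (6.50+19.69)/2 × 1.5 = 19.6425
  [1.75→3.75]: (19.69+16.59)/2 × 2 = 36.28
  [3.75→5.75]: (16.59+11.67)/2 × 2 = 28.26
  Sum = 84.995 µg/mL·hr
Tail: C_last/k_e = 11.67/0.193 = 60.466
AUC_0→∞ (subcutaneous injection) = 84.995 + 60.466 = 145.461 µg/mL·hr
F = (AUC_ev/D_ev)/(AUC_iv/D_iv) = (145.461/50)/(122/25) = 2.90922/4.88 = 0.5962

F = 0.60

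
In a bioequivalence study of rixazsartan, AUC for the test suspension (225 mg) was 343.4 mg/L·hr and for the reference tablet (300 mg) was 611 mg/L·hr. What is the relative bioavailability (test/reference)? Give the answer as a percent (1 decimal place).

F_rel = 74.9%

F_rel = (AUC_test/D_test) / (AUC_ref/D_ref)
      = (343.4/225) / (611/300)
      = 1.52622 / 2.03667 = 0.7494 = 74.94%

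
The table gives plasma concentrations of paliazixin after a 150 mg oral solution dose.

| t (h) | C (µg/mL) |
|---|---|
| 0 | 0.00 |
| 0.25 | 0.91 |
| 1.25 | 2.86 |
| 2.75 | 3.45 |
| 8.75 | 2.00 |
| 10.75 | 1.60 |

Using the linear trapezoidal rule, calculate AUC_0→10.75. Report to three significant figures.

Trapezoidal AUC_0→10.75:
  [0→0.25]: (0.00+0.91)/2 × 0.25 = 0.11375
  [0.25→1.25]: (0.91+2.86)/2 × 1 = 1.885
  [1.25→2.75]: (2.86+3.45)/2 × 1.5 = 4.7325
  [2.75→8.75]: (3.45+2.00)/2 × 6 = 16.35
  [8.75→10.75]: (2.00+1.60)/2 × 2 = 3.6
  Sum = 26.68125 µg/mL·h

AUC = 26.7 µg/mL·h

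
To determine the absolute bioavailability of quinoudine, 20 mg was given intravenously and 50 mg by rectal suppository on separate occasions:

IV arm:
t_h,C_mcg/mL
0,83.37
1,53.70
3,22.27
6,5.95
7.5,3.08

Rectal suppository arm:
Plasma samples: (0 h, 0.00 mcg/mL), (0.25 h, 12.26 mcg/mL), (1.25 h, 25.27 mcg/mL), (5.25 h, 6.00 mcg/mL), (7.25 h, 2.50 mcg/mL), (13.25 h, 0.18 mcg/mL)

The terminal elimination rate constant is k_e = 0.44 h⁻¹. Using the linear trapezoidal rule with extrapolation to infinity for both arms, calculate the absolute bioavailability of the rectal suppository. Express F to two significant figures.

F = 0.20

Trapezoidal AUC_0→7.5 (IV):
  [0→1]: (83.37+53.70)/2 × 1 = 68.535
  [1→3]: (53.70+22.27)/2 × 2 = 75.97
  [3→6]: (22.27+5.95)/2 × 3 = 42.33
  [6→7.5]: (5.95+3.08)/2 × 1.5 = 6.7725
  Sum = 193.6075 mcg/mL·h
IV tail: 3.08/0.44 = 7.000; AUC_iv,0→∞ = 193.6075 + 7.000 = 200.6075 mcg/mL·h
Trapezoidal AUC_0→13.25 (rectal suppository):
  [0→0.25]: (0.00+12.26)/2 × 0.25 = 1.5325
  [0.25→1.25]: (12.26+25.27)/2 × 1 = 18.765
  [1.25→5.25]: (25.27+6.00)/2 × 4 = 62.54
  [5.25→7.25]: (6.00+2.50)/2 × 2 = 8.5
  [7.25→13.25]: (2.50+0.18)/2 × 6 = 8.04
  Sum = 99.3775 mcg/mL·h
rectal suppository tail: 0.18/0.44 = 0.409; AUC_ev,0→∞ = 99.3775 + 0.409 = 99.7865 mcg/mL·h
F = (AUC_ev/D_ev)/(AUC_iv/D_iv) = (99.7865/50)/(200.6075/20) = 1.99573/10.030375 = 0.1990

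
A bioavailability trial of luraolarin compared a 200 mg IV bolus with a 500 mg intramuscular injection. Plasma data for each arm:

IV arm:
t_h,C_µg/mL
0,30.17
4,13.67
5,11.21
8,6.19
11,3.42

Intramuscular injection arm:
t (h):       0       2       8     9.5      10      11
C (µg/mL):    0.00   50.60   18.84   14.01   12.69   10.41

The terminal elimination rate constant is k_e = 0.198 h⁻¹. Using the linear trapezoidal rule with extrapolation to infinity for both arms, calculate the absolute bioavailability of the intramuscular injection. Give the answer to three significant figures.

Trapezoidal AUC_0→11 (IV):
  [0→4]: (30.17+13.67)/2 × 4 = 87.68
  [4→5]: (13.67+11.21)/2 × 1 = 12.44
  [5→8]: (11.21+6.19)/2 × 3 = 26.1
  [8→11]: (6.19+3.42)/2 × 3 = 14.415
  Sum = 140.635 µg/mL·h
IV tail: 3.42/0.198 = 17.273; AUC_iv,0→∞ = 140.635 + 17.273 = 157.908 µg/mL·h
Trapezoidal AUC_0→11 (intramuscular injection):
  [0→2]: (0.00+50.60)/2 × 2 = 50.6
  [2→8]: (50.60+18.84)/2 × 6 = 208.32
  [8→9.5]: (18.84+14.01)/2 × 1.5 = 24.6375
  [9.5→10]: (14.01+12.69)/2 × 0.5 = 6.675
  [10→11]: (12.69+10.41)/2 × 1 = 11.55
  Sum = 301.7825 µg/mL·h
intramuscular injection tail: 10.41/0.198 = 52.576; AUC_ev,0→∞ = 301.7825 + 52.576 = 354.3585 µg/mL·h
F = (AUC_ev/D_ev)/(AUC_iv/D_iv) = (354.3585/500)/(157.908/200) = 0.708717/0.78954 = 0.8976

F = 0.898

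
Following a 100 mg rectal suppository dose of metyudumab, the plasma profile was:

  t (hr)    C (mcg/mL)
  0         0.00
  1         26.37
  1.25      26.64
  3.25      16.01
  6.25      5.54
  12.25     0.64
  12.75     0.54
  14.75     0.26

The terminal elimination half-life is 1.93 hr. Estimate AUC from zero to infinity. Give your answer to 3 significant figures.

AUC = 115 mcg/mL·hr

Trapezoidal AUC_0→14.75:
  [0→1]: (0.00+26.37)/2 × 1 = 13.185
  [1→1.25]: (26.37+26.64)/2 × 0.25 = 6.62625
  [1.25→3.25]: (26.64+16.01)/2 × 2 = 42.65
  [3.25→6.25]: (16.01+5.54)/2 × 3 = 32.325
  [6.25→12.25]: (5.54+0.64)/2 × 6 = 18.54
  [12.25→12.75]: (0.64+0.54)/2 × 0.5 = 0.295
  [12.75→14.75]: (0.54+0.26)/2 × 2 = 0.8
  Sum = 114.42125 mcg/mL·hr
k_e = ln2 / t½ = 0.693147 / 1.93 = 0.3591 hr^-1
Extrapolated tail: C_last / k_e = 0.26 / 0.3591 = 0.724
AUC_0→∞ = 114.42125 + 0.724 = 115.14525 mcg/mL·hr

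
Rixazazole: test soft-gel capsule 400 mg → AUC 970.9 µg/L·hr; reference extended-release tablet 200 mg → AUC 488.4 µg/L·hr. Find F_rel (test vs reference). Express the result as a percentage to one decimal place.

F_rel = 99.4%

F_rel = (AUC_test/D_test) / (AUC_ref/D_ref)
      = (970.9/400) / (488.4/200)
      = 2.42725 / 2.442 = 0.9940 = 99.40%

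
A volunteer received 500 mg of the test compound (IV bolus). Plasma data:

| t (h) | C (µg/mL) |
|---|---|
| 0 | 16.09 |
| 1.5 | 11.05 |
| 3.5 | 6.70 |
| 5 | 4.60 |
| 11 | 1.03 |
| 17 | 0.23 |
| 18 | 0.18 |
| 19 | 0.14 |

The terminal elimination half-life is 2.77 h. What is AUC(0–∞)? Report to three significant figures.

AUC = 68.2 µg/mL·h

Trapezoidal AUC_0→19:
  [0→1.5]: (16.09+11.05)/2 × 1.5 = 20.355
  [1.5→3.5]: (11.05+6.70)/2 × 2 = 17.75
  [3.5→5]: (6.70+4.60)/2 × 1.5 = 8.475
  [5→11]: (4.60+1.03)/2 × 6 = 16.89
  [11→17]: (1.03+0.23)/2 × 6 = 3.78
  [17→18]: (0.23+0.18)/2 × 1 = 0.205
  [18→19]: (0.18+0.14)/2 × 1 = 0.16
  Sum = 67.615 µg/mL·h
k_e = ln2 / t½ = 0.693147 / 2.77 = 0.2502 h^-1
Extrapolated tail: C_last / k_e = 0.14 / 0.2502 = 0.560
AUC_0→∞ = 67.615 + 0.560 = 68.175 µg/mL·h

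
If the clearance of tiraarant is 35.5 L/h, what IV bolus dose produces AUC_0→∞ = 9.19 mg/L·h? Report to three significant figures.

Dose = 326 mg

Dose_iv = CL × AUC_0→∞
     = 35.5 × 9.19 = 326.245 mg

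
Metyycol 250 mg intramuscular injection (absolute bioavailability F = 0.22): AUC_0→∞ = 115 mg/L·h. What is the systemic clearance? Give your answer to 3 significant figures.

CL = F × Dose / AUC_0→∞
   = 0.22 × 250 / 115 = 0.478261 L/h

CL = 0.478 L/h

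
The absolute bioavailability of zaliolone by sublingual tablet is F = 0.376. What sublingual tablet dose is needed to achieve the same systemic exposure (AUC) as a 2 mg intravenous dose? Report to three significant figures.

D_sublingual = 5.32 mg

For equal systemic exposure: F × D_ev = D_iv
D_ev = D_iv / F = 2 / 0.376 = 5.31915 mg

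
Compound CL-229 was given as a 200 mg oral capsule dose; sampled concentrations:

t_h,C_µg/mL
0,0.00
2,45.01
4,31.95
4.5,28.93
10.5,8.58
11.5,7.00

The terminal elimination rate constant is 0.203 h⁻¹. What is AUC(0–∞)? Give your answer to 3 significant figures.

AUC = 292 µg/mL·h

Trapezoidal AUC_0→11.5:
  [0→2]: (0.00+45.01)/2 × 2 = 45.01
  [2→4]: (45.01+31.95)/2 × 2 = 76.96
  [4→4.5]: (31.95+28.93)/2 × 0.5 = 15.22
  [4.5→10.5]: (28.93+8.58)/2 × 6 = 112.53
  [10.5→11.5]: (8.58+7.00)/2 × 1 = 7.79
  Sum = 257.51 µg/mL·h
Extrapolated tail: C_last / k_e = 7.00 / 0.203 = 34.483
AUC_0→∞ = 257.51 + 34.483 = 291.993 µg/mL·h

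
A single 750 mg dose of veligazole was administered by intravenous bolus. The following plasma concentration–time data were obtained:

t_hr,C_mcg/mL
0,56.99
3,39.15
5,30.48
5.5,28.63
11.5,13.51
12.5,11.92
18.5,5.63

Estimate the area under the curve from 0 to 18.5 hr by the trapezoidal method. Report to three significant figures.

AUC = 420 mcg/mL·hr

Trapezoidal AUC_0→18.5:
  [0→3]: (56.99+39.15)/2 × 3 = 144.21
  [3→5]: (39.15+30.48)/2 × 2 = 69.63
  [5→5.5]: (30.48+28.63)/2 × 0.5 = 14.7775
  [5.5→11.5]: (28.63+13.51)/2 × 6 = 126.42
  [11.5→12.5]: (13.51+11.92)/2 × 1 = 12.715
  [12.5→18.5]: (11.92+5.63)/2 × 6 = 52.65
  Sum = 420.4025 mcg/mL·hr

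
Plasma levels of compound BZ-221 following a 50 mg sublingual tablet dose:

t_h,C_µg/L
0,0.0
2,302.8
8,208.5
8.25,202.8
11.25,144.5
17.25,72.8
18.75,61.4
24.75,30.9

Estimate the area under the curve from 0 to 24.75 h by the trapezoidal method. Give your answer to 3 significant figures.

Trapezoidal AUC_0→24.75:
  [0→2]: (0.0+302.8)/2 × 2 = 302.8
  [2→8]: (302.8+208.5)/2 × 6 = 1533.9
  [8→8.25]: (208.5+202.8)/2 × 0.25 = 51.4125
  [8.25→11.25]: (202.8+144.5)/2 × 3 = 520.95
  [11.25→17.25]: (144.5+72.8)/2 × 6 = 651.9
  [17.25→18.75]: (72.8+61.4)/2 × 1.5 = 100.65
  [18.75→24.75]: (61.4+30.9)/2 × 6 = 276.9
  Sum = 3438.5125 µg/L·h

AUC = 3440 µg/L·h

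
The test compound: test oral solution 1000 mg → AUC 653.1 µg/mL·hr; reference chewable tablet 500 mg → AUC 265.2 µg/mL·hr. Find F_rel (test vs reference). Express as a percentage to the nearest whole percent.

F_rel = 123%

F_rel = (AUC_test/D_test) / (AUC_ref/D_ref)
      = (653.1/1000) / (265.2/500)
      = 0.6531 / 0.5304 = 1.2313 = 123.13%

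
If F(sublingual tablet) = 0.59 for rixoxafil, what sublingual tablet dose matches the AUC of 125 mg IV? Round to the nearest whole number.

D_sublingual = 212 mg

For equal systemic exposure: F × D_ev = D_iv
D_ev = D_iv / F = 125 / 0.59 = 211.864 mg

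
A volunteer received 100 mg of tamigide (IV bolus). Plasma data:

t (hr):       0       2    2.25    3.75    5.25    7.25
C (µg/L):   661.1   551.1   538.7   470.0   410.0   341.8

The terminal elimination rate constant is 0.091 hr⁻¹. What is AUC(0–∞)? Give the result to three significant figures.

Trapezoidal AUC_0→7.25:
  [0→2]: (661.1+551.1)/2 × 2 = 1212.2
  [2→2.25]: (551.1+538.7)/2 × 0.25 = 136.225
  [2.25→3.75]: (538.7+470.0)/2 × 1.5 = 756.525
  [3.75→5.25]: (470.0+410.0)/2 × 1.5 = 660.0
  [5.25→7.25]: (410.0+341.8)/2 × 2 = 751.8
  Sum = 3516.75 µg/L·hr
Extrapolated tail: C_last / k_e = 341.8 / 0.091 = 3756.044
AUC_0→∞ = 3516.75 + 3756.044 = 7272.794 µg/L·hr

AUC = 7270 µg/L·hr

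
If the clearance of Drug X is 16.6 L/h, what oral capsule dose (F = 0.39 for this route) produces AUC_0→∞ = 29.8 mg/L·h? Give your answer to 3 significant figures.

Dose = CL × AUC_0→∞ / F
     = 16.6 × 29.8 / 0.39 = 1268.41 mg

Dose = 1270 mg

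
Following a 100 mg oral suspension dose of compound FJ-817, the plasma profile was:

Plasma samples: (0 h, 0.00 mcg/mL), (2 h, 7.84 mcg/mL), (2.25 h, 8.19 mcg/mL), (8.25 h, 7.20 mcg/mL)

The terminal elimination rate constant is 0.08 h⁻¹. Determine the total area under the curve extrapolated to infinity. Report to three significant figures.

Trapezoidal AUC_0→8.25:
  [0→2]: (0.00+7.84)/2 × 2 = 7.84
  [2→2.25]: (7.84+8.19)/2 × 0.25 = 2.00375
  [2.25→8.25]: (8.19+7.20)/2 × 6 = 46.17
  Sum = 56.01375 mcg/mL·h
Extrapolated tail: C_last / k_e = 7.20 / 0.08 = 90.000
AUC_0→∞ = 56.01375 + 90.000 = 146.01375 mcg/mL·h

AUC = 146 mcg/mL·h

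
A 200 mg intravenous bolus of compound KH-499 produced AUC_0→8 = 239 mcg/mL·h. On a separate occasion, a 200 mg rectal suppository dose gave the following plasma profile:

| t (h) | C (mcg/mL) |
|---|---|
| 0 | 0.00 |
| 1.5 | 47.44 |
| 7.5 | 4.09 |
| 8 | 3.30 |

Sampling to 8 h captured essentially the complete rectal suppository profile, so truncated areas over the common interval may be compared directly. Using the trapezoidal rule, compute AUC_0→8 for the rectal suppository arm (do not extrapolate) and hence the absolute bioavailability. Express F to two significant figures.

Trapezoidal AUC_0→8 (rectal suppository):
  [0→1.5]: (0.00+47.44)/2 × 1.5 = 35.58
  [1.5→7.5]: (47.44+4.09)/2 × 6 = 154.59
  [7.5→8]: (4.09+3.30)/2 × 0.5 = 1.8475
  Sum = 192.0175 mcg/mL·h
F = (AUC_ev/D_ev)/(AUC_iv/D_iv) = (192.0175/200)/(239/200) = 0.9600875/1.195 = 0.8034

F = 0.80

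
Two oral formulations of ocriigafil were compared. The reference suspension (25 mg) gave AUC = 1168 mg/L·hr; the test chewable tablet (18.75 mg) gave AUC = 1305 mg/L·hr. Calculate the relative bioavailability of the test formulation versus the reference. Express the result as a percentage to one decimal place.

F_rel = (AUC_test/D_test) / (AUC_ref/D_ref)
      = (1305/18.75) / (1168/25)
      = 69.6 / 46.72 = 1.4897 = 148.97%

F_rel = 149.0%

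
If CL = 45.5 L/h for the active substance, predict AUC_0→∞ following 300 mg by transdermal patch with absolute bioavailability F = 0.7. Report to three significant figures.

AUC_0→∞ = F × Dose / CL
        = 0.7 × 300 / 45.5 = 4.61538 mg/L·h

AUC = 4.62 mg/L·h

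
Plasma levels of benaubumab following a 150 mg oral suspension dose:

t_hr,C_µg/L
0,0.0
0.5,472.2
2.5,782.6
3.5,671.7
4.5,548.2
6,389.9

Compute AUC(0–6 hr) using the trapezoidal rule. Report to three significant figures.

Trapezoidal AUC_0→6:
  [0→0.5]: (0.0+472.2)/2 × 0.5 = 118.05
  [0.5→2.5]: (472.2+782.6)/2 × 2 = 1254.8
  [2.5→3.5]: (782.6+671.7)/2 × 1 = 727.15
  [3.5→4.5]: (671.7+548.2)/2 × 1 = 609.95
  [4.5→6]: (548.2+389.9)/2 × 1.5 = 703.575
  Sum = 3413.525 µg/L·hr

AUC = 3410 µg/L·hr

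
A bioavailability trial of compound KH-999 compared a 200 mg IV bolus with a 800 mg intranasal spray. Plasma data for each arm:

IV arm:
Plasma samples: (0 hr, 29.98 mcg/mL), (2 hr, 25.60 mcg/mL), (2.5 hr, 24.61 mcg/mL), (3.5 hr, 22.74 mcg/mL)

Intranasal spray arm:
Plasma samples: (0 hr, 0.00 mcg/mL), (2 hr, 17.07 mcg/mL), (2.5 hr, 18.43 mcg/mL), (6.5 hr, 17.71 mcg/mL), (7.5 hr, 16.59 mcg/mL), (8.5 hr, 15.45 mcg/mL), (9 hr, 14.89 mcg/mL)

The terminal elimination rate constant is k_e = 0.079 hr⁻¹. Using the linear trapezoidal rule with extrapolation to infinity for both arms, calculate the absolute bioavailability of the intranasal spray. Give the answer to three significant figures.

F = 0.216

Trapezoidal AUC_0→3.5 (IV):
  [0→2]: (29.98+25.60)/2 × 2 = 55.58
  [2→2.5]: (25.60+24.61)/2 × 0.5 = 12.5525
  [2.5→3.5]: (24.61+22.74)/2 × 1 = 23.675
  Sum = 91.8075 mcg/mL·hr
IV tail: 22.74/0.079 = 287.848; AUC_iv,0→∞ = 91.8075 + 287.848 = 379.6555 mcg/mL·hr
Trapezoidal AUC_0→9 (intranasal spray):
  [0→2]: (0.00+17.07)/2 × 2 = 17.07
  [2→2.5]: (17.07+18.43)/2 × 0.5 = 8.875
  [2.5→6.5]: (18.43+17.71)/2 × 4 = 72.28
  [6.5→7.5]: (17.71+16.59)/2 × 1 = 17.15
  [7.5→8.5]: (16.59+15.45)/2 × 1 = 16.02
  [8.5→9]: (15.45+14.89)/2 × 0.5 = 7.585
  Sum = 138.98 mcg/mL·hr
intranasal spray tail: 14.89/0.079 = 188.481; AUC_ev,0→∞ = 138.98 + 188.481 = 327.461 mcg/mL·hr
F = (AUC_ev/D_ev)/(AUC_iv/D_iv) = (327.461/800)/(379.6555/200) = 0.40932625/1.8982775 = 0.2156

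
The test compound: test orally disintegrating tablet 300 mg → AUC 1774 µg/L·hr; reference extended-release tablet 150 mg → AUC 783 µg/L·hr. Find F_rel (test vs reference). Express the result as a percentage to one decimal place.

F_rel = 113.3%

F_rel = (AUC_test/D_test) / (AUC_ref/D_ref)
      = (1774/300) / (783/150)
      = 5.91333 / 5.22 = 1.1328 = 113.28%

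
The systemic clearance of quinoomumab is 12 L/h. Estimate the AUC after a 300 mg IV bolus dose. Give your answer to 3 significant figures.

AUC = 25.0 mg/L·h

AUC_0→∞ = Dose_iv / CL
        = 300 / 12 = 25 mg/L·h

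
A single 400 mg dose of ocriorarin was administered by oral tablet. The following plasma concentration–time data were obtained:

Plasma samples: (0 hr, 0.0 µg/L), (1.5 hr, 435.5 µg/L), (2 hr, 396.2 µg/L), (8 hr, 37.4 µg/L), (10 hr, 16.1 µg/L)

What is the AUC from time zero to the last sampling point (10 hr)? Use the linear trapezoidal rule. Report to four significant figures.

AUC = 1889 µg/L·hr

Trapezoidal AUC_0→10:
  [0→1.5]: (0.0+435.5)/2 × 1.5 = 326.625
  [1.5→2]: (435.5+396.2)/2 × 0.5 = 207.925
  [2→8]: (396.2+37.4)/2 × 6 = 1300.8
  [8→10]: (37.4+16.1)/2 × 2 = 53.5
  Sum = 1888.85 µg/L·hr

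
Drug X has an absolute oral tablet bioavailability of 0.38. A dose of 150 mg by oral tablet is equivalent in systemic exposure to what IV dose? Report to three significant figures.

Systemic exposure from an extravascular dose = F × D_ev, so the equivalent IV dose is F × D_ev.
D_iv = F × D_ev = 0.38 × 150 = 57 mg

D_iv = 57.0 mg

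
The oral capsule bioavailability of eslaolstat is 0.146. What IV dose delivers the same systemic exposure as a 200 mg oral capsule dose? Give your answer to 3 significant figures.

D_iv = 29.2 mg

Systemic exposure from an extravascular dose = F × D_ev, so the equivalent IV dose is F × D_ev.
D_iv = F × D_ev = 0.146 × 200 = 29.2 mg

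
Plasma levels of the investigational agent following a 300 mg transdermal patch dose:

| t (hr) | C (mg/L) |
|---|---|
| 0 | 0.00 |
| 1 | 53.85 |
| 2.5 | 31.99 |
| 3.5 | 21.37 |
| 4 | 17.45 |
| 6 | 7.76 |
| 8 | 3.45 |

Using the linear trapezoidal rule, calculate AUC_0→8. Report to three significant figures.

AUC = 164 mg/L·hr

Trapezoidal AUC_0→8:
  [0→1]: (0.00+53.85)/2 × 1 = 26.925
  [1→2.5]: (53.85+31.99)/2 × 1.5 = 64.38
  [2.5→3.5]: (31.99+21.37)/2 × 1 = 26.68
  [3.5→4]: (21.37+17.45)/2 × 0.5 = 9.705
  [4→6]: (17.45+7.76)/2 × 2 = 25.21
  [6→8]: (7.76+3.45)/2 × 2 = 11.21
  Sum = 164.11 mg/L·hr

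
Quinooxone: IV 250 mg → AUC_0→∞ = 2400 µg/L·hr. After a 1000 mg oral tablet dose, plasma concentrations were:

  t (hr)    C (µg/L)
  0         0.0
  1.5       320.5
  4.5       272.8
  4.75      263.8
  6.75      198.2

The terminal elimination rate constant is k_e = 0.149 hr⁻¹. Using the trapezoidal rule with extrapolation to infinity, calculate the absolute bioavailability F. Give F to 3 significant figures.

F = 0.311

Trapezoidal AUC_0→6.75 (oral tablet):
  [0→1.5]: (0.0+320.5)/2 × 1.5 = 240.375
  [1.5→4.5]: (320.5+272.8)/2 × 3 = 889.95
  [4.5→4.75]: (272.8+263.8)/2 × 0.25 = 67.075
  [4.75→6.75]: (263.8+198.2)/2 × 2 = 462.0
  Sum = 1659.4 µg/L·hr
Tail: C_last/k_e = 198.2/0.149 = 1330.201
AUC_0→∞ (oral tablet) = 1659.4 + 1330.201 = 2989.601 µg/L·hr
F = (AUC_ev/D_ev)/(AUC_iv/D_iv) = (2989.601/1000)/(2400/250) = 2.989601/9.6 = 0.3114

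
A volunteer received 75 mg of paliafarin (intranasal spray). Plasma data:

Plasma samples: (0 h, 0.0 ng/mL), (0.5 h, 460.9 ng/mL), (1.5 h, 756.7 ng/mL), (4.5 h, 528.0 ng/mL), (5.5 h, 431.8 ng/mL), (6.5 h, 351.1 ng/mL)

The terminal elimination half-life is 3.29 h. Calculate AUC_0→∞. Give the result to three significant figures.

Trapezoidal AUC_0→6.5:
  [0→0.5]: (0.0+460.9)/2 × 0.5 = 115.225
  [0.5→1.5]: (460.9+756.7)/2 × 1 = 608.8
  [1.5→4.5]: (756.7+528.0)/2 × 3 = 1927.05
  [4.5→5.5]: (528.0+431.8)/2 × 1 = 479.9
  [5.5→6.5]: (431.8+351.1)/2 × 1 = 391.45
  Sum = 3522.425 ng/mL·h
k_e = ln2 / t½ = 0.693147 / 3.29 = 0.2107 h^-1
Extrapolated tail: C_last / k_e = 351.1 / 0.2107 = 1666.350
AUC_0→∞ = 3522.425 + 1666.350 = 5188.775 ng/mL·h

AUC = 5190 ng/mL·h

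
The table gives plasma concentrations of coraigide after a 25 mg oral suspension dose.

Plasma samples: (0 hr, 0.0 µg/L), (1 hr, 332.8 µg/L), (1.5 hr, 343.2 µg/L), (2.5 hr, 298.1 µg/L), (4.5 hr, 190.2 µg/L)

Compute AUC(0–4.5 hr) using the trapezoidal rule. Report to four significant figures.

Trapezoidal AUC_0→4.5:
  [0→1]: (0.0+332.8)/2 × 1 = 166.4
  [1→1.5]: (332.8+343.2)/2 × 0.5 = 169.0
  [1.5→2.5]: (343.2+298.1)/2 × 1 = 320.65
  [2.5→4.5]: (298.1+190.2)/2 × 2 = 488.3
  Sum = 1144.35 µg/L·hr

AUC = 1144 µg/L·hr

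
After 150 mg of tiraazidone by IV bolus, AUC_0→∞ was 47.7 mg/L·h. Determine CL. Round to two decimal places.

CL = Dose_iv / AUC_0→∞
   = 150 / 47.7 = 3.14465 L/h

CL = 3.14 L/h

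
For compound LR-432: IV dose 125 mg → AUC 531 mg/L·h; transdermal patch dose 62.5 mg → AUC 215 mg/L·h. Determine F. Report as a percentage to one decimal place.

F = 81.0%

F = (AUC_ev / D_ev) / (AUC_iv / D_iv)
  = (215/62.5) / (531/125)
  = 3.44 / 4.248 = 0.8098
  = 80.98%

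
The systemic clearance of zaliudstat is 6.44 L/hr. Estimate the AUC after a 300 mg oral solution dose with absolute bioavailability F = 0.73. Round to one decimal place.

AUC = 34.0 mg/L·hr

AUC_0→∞ = F × Dose / CL
        = 0.73 × 300 / 6.44 = 34.0062 mg/L·hr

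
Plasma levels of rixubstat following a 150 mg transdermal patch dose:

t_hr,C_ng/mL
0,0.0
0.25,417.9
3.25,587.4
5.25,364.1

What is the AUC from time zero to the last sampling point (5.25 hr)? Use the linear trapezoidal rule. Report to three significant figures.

Trapezoidal AUC_0→5.25:
  [0→0.25]: (0.0+417.9)/2 × 0.25 = 52.2375
  [0.25→3.25]: (417.9+587.4)/2 × 3 = 1507.95
  [3.25→5.25]: (587.4+364.1)/2 × 2 = 951.5
  Sum = 2511.6875 ng/mL·hr

AUC = 2510 ng/mL·hr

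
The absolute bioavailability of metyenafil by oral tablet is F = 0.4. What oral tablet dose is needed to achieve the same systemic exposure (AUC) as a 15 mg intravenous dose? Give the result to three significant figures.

For equal systemic exposure: F × D_ev = D_iv
D_ev = D_iv / F = 15 / 0.4 = 37.5 mg

D_oral = 37.5 mg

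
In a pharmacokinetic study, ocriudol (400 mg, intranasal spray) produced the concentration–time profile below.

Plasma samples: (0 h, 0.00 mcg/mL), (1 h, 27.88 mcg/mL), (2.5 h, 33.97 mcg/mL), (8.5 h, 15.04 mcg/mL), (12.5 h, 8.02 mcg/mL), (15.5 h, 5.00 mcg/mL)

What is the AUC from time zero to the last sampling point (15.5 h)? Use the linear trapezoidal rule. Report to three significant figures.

Trapezoidal AUC_0→15.5:
  [0→1]: (0.00+27.88)/2 × 1 = 13.94
  [1→2.5]: (27.88+33.97)/2 × 1.5 = 46.3875
  [2.5→8.5]: (33.97+15.04)/2 × 6 = 147.03
  [8.5→12.5]: (15.04+8.02)/2 × 4 = 46.12
  [12.5→15.5]: (8.02+5.00)/2 × 3 = 19.53
  Sum = 273.0075 mcg/mL·h

AUC = 273 mcg/mL·h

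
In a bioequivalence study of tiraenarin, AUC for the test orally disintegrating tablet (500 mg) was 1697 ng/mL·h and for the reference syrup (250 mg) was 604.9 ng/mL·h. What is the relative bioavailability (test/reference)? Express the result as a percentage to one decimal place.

F_rel = (AUC_test/D_test) / (AUC_ref/D_ref)
      = (1697/500) / (604.9/250)
      = 3.394 / 2.4196 = 1.4027 = 140.27%

F_rel = 140.3%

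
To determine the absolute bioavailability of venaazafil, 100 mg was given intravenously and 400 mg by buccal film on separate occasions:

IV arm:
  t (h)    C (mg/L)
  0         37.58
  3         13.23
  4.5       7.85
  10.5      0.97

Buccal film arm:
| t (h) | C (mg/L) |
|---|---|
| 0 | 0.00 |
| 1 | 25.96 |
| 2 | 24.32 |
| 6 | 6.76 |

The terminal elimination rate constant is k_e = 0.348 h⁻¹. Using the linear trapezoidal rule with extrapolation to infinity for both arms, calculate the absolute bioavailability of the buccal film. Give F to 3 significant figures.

F = 0.247

Trapezoidal AUC_0→10.5 (IV):
  [0→3]: (37.58+13.23)/2 × 3 = 76.215
  [3→4.5]: (13.23+7.85)/2 × 1.5 = 15.81
  [4.5→10.5]: (7.85+0.97)/2 × 6 = 26.46
  Sum = 118.485 mg/L·h
IV tail: 0.97/0.348 = 2.787; AUC_iv,0→∞ = 118.485 + 2.787 = 121.272 mg/L·h
Trapezoidal AUC_0→6 (buccal film):
  [0→1]: (0.00+25.96)/2 × 1 = 12.98
  [1→2]: (25.96+24.32)/2 × 1 = 25.14
  [2→6]: (24.32+6.76)/2 × 4 = 62.16
  Sum = 100.28 mg/L·h
buccal film tail: 6.76/0.348 = 19.425; AUC_ev,0→∞ = 100.28 + 19.425 = 119.705 mg/L·h
F = (AUC_ev/D_ev)/(AUC_iv/D_iv) = (119.705/400)/(121.272/100) = 0.2992625/1.21272 = 0.2468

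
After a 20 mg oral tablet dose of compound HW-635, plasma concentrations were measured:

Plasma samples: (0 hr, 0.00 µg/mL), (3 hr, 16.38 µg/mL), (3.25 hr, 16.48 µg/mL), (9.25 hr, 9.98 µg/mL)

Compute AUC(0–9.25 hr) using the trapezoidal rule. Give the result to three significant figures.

Trapezoidal AUC_0→9.25:
  [0→3]: (0.00+16.38)/2 × 3 = 24.57
  [3→3.25]: (16.38+16.48)/2 × 0.25 = 4.1075
  [3.25→9.25]: (16.48+9.98)/2 × 6 = 79.38
  Sum = 108.0575 µg/mL·hr

AUC = 108 µg/mL·hr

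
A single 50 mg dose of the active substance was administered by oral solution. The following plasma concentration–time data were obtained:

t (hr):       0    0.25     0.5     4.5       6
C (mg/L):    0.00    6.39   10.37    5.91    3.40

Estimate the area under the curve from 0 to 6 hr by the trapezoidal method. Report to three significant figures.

AUC = 42.4 mg/L·hr

Trapezoidal AUC_0→6:
  [0→0.25]: (0.00+6.39)/2 × 0.25 = 0.79875
  [0.25→0.5]: (6.39+10.37)/2 × 0.25 = 2.095
  [0.5→4.5]: (10.37+5.91)/2 × 4 = 32.56
  [4.5→6]: (5.91+3.40)/2 × 1.5 = 6.9825
  Sum = 42.43625 mg/L·hr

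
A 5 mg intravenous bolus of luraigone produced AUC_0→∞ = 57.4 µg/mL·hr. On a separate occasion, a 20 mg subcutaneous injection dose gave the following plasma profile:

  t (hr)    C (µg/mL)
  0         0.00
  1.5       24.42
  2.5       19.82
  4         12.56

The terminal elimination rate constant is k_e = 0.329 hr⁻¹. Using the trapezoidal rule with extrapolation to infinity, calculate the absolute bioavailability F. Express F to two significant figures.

F = 0.45

Trapezoidal AUC_0→4 (subcutaneous injection):
  [0→1.5]: (0.00+24.42)/2 × 1.5 = 18.315
  [1.5→2.5]: (24.42+19.82)/2 × 1 = 22.12
  [2.5→4]: (19.82+12.56)/2 × 1.5 = 24.285
  Sum = 64.72 µg/mL·hr
Tail: C_last/k_e = 12.56/0.329 = 38.176
AUC_0→∞ (subcutaneous injection) = 64.72 + 38.176 = 102.896 µg/mL·hr
F = (AUC_ev/D_ev)/(AUC_iv/D_iv) = (102.896/20)/(57.4/5) = 5.1448/11.48 = 0.4482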